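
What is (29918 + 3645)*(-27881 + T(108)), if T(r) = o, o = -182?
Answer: -941878469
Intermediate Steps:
T(r) = -182
(29918 + 3645)*(-27881 + T(108)) = (29918 + 3645)*(-27881 - 182) = 33563*(-28063) = -941878469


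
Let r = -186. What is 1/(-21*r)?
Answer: 1/3906 ≈ 0.00025602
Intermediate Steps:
1/(-21*r) = 1/(-21*(-186)) = 1/3906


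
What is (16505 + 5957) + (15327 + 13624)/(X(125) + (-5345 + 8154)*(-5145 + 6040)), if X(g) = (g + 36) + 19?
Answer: 56474775521/2514235 ≈ 22462.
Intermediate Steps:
X(g) = 55 + g (X(g) = (36 + g) + 19 = 55 + g)
(16505 + 5957) + (15327 + 13624)/(X(125) + (-5345 + 8154)*(-5145 + 6040)) = (16505 + 5957) + (15327 + 13624)/((55 + 125) + (-5345 + 8154)*(-5145 + 6040)) = 22462 + 28951/(180 + 2809*895) = 22462 + 28951/(180 + 2514055) = 22462 + 28951/2514235 = 56474775521/2514235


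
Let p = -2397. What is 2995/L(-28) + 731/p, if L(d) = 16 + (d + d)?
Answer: -84803/1128 ≈ -75.180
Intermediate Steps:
L(d) = 16 + 2*d
2995/L(-28) + 731/p = 2995/(16 + 2*(-28)) + 731/(-2397) = 2995/(16 - 56) + 731*(-1/2397) = 2995/(-40) - 43/141 = 2995*(-1/40) - 43/141 = -599/8 - 43/141 = -84803/1128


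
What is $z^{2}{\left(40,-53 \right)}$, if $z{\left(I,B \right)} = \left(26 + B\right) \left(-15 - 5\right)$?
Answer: $291600$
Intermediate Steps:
$z{\left(I,B \right)} = -520 - 20 B$ ($z{\left(I,B \right)} = \left(26 + B\right) \left(-20\right) = -520 - 20 B$)
$z^{2}{\left(40,-53 \right)} = \left(-520 - -1060\right)^{2} = \left(-520 + 1060\right)^{2} = 540^{2} = 291600$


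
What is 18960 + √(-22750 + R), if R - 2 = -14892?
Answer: 18960 + 2*I*√9410 ≈ 18960.0 + 194.01*I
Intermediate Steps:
R = -14890 (R = 2 - 14892 = -14890)
18960 + √(-22750 + R) = 18960 + √(-22750 - 14890) = 18960 + √(-37640) = 18960 + 2*I*√9410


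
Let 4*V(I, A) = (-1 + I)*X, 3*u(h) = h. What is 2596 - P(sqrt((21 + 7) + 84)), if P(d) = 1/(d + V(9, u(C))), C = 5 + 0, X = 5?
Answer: 15581/6 - sqrt(7)/3 ≈ 2596.0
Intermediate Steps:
C = 5
u(h) = h/3
V(I, A) = -5/4 + 5*I/4 (V(I, A) = ((-1 + I)*5)/4 = (-5 + 5*I)/4 = -5/4 + 5*I/4)
P(d) = 1/(10 + d) (P(d) = 1/(d + (-5/4 + (5/4)*9)) = 1/(d + (-5/4 + 45/4)) = 1/(d + 10) = 1/(10 + d))
2596 - P(sqrt((21 + 7) + 84)) = 2596 - 1/(10 + sqrt((21 + 7) + 84)) = 2596 - 1/(10 + sqrt(28 + 84)) = 2596 - 1/(10 + sqrt(112)) = 2596 - 1/(10 + 4*sqrt(7))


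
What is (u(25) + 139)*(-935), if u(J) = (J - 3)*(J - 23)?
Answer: -171105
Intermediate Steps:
u(J) = (-23 + J)*(-3 + J) (u(J) = (-3 + J)*(-23 + J) = (-23 + J)*(-3 + J))
(u(25) + 139)*(-935) = ((69 + 25² - 26*25) + 139)*(-935) = ((69 + 625 - 650) + 139)*(-935) = (44 + 139)*(-935) = 183*(-935) = -171105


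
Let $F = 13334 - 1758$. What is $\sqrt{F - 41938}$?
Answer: $i \sqrt{30362} \approx 174.25 i$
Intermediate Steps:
$F = 11576$
$\sqrt{F - 41938} = \sqrt{11576 - 41938} = \sqrt{-30362} = i \sqrt{30362}$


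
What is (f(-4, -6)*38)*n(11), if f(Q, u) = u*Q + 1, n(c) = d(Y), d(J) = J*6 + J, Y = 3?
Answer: 19950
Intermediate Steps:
d(J) = 7*J (d(J) = 6*J + J = 7*J)
n(c) = 21 (n(c) = 7*3 = 21)
f(Q, u) = 1 + Q*u (f(Q, u) = Q*u + 1 = 1 + Q*u)
(f(-4, -6)*38)*n(11) = ((1 - 4*(-6))*38)*21 = ((1 + 24)*38)*21 = (25*38)*21 = 950*21 = 19950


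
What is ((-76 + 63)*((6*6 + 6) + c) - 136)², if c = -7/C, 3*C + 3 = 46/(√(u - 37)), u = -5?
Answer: (72751668*√42 + 379168211*I)/(138*√42 + 869*I) ≈ 4.8306e+5 - 45411.0*I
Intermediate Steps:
C = -1 - 23*I*√42/63 (C = -1 + (46/(√(-5 - 37)))/3 = -1 + (46/(√(-42)))/3 = -1 + (46/((I*√42)))/3 = -1 + (46*(-I*√42/42))/3 = -1 + (-23*I*√42/21)/3 = -1 - 23*I*√42/63 ≈ -1.0 - 2.366*I)
c = -7/(-1 - 23*I*√42/63) ≈ 1.0609 - 2.5102*I
((-76 + 63)*((6*6 + 6) + c) - 136)² = ((-76 + 63)*((6*6 + 6) + (1323/1247 - 483*I*√42/1247)) - 136)² = (-13*((36 + 6) + (1323/1247 - 483*I*√42/1247)) - 136)² = (-13*(42 + (1323/1247 - 483*I*√42/1247)) - 136)² = (-13*(53697/1247 - 483*I*√42/1247) - 136)² = ((-698061/1247 + 6279*I*√42/1247) - 136)² = (-867653/1247 + 6279*I*√42/1247)²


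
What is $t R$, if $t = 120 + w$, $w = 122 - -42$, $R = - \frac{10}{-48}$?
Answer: $\frac{355}{6} \approx 59.167$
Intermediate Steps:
$R = \frac{5}{24}$ ($R = - \frac{10 \left(-1\right)}{48} = \left(-1\right) \left(- \frac{5}{24}\right) = \frac{5}{24} \approx 0.20833$)
$w = 164$ ($w = 122 + 42 = 164$)
$t = 284$ ($t = 120 + 164 = 284$)
$t R = 284 \cdot \frac{5}{24} = \frac{355}{6}$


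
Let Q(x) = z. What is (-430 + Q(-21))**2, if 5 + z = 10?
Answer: 180625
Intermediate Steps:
z = 5 (z = -5 + 10 = 5)
Q(x) = 5
(-430 + Q(-21))**2 = (-430 + 5)**2 = (-425)**2 = 180625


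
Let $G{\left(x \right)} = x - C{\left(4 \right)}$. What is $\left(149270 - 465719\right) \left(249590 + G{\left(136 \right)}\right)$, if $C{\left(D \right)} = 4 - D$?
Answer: $-79025542974$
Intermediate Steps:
$G{\left(x \right)} = x$ ($G{\left(x \right)} = x - \left(4 - 4\right) = x - 0 = x + 0 = x$)
$\left(149270 - 465719\right) \left(249590 + G{\left(136 \right)}\right) = \left(149270 - 465719\right) \left(249590 + 136\right) = \left(-316449\right) 249726 = -79025542974$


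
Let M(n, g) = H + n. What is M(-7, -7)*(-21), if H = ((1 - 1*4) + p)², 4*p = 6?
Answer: 399/4 ≈ 99.750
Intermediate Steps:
p = 3/2 (p = (¼)*6 = 3/2 ≈ 1.5000)
H = 9/4 (H = ((1 - 1*4) + 3/2)² = ((1 - 4) + 3/2)² = (-3 + 3/2)² = (-3/2)² = 9/4 ≈ 2.2500)
M(n, g) = 9/4 + n
M(-7, -7)*(-21) = (9/4 - 7)*(-21) = -19/4*(-21) = 399/4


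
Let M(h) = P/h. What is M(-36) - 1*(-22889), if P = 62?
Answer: 411971/18 ≈ 22887.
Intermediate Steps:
M(h) = 62/h
M(-36) - 1*(-22889) = 62/(-36) - 1*(-22889) = 62*(-1/36) + 22889 = -31/18 + 22889 = 411971/18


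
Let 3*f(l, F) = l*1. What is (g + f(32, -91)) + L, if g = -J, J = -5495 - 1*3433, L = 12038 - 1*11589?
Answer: 28163/3 ≈ 9387.7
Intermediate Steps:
L = 449 (L = 12038 - 11589 = 449)
J = -8928 (J = -5495 - 3433 = -8928)
f(l, F) = l/3 (f(l, F) = (l*1)/3 = l/3)
g = 8928 (g = -1*(-8928) = 8928)
(g + f(32, -91)) + L = (8928 + (1/3)*32) + 449 = (8928 + 32/3) + 449 = 26816/3 + 449 = 28163/3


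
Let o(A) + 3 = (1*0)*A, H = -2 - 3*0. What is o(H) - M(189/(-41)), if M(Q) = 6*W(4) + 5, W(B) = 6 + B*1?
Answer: -68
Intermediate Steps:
W(B) = 6 + B
H = -2 (H = -2 + 0 = -2)
M(Q) = 65 (M(Q) = 6*(6 + 4) + 5 = 6*10 + 5 = 60 + 5 = 65)
o(A) = -3 (o(A) = -3 + (1*0)*A = -3 + 0*A = -3 + 0 = -3)
o(H) - M(189/(-41)) = -3 - 1*65 = -3 - 65 = -68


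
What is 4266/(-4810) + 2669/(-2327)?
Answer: -875572/430495 ≈ -2.0339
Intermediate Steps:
4266/(-4810) + 2669/(-2327) = 4266*(-1/4810) + 2669*(-1/2327) = -2133/2405 - 2669/2327 = -875572/430495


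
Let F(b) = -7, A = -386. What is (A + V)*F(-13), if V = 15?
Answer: 2597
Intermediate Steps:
(A + V)*F(-13) = (-386 + 15)*(-7) = -371*(-7) = 2597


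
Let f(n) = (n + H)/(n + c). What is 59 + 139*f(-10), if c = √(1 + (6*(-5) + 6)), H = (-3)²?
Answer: 8647/123 + 139*I*√23/123 ≈ 70.301 + 5.4197*I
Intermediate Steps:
H = 9
c = I*√23 (c = √(1 + (-30 + 6)) = √(1 - 24) = √(-23) = I*√23 ≈ 4.7958*I)
f(n) = (9 + n)/(n + I*√23) (f(n) = (n + 9)/(n + I*√23) = (9 + n)/(n + I*√23))
59 + 139*f(-10) = 59 + 139*((9 - 10)/(-10 + I*√23)) = 59 + 139*(-1/(-10 + I*√23)) = 59 - 139/(-10 + I*√23)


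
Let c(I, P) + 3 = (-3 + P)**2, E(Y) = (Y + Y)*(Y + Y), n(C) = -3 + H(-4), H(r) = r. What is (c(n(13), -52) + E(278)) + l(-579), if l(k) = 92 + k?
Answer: 311671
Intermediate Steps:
n(C) = -7 (n(C) = -3 - 4 = -7)
E(Y) = 4*Y**2 (E(Y) = (2*Y)*(2*Y) = 4*Y**2)
c(I, P) = -3 + (-3 + P)**2
(c(n(13), -52) + E(278)) + l(-579) = ((-3 + (-3 - 52)**2) + 4*278**2) + (92 - 579) = ((-3 + (-55)**2) + 4*77284) - 487 = ((-3 + 3025) + 309136) - 487 = (3022 + 309136) - 487 = 312158 - 487 = 311671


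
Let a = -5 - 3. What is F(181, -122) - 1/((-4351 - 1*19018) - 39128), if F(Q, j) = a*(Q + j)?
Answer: -29498583/62497 ≈ -472.00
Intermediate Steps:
a = -8
F(Q, j) = -8*Q - 8*j (F(Q, j) = -8*(Q + j) = -8*Q - 8*j)
F(181, -122) - 1/((-4351 - 1*19018) - 39128) = (-8*181 - 8*(-122)) - 1/((-4351 - 1*19018) - 39128) = (-1448 + 976) - 1/((-4351 - 19018) - 39128) = -472 - 1/(-23369 - 39128) = -472 - 1/(-62497) = -472 - 1*(-1/62497) = -472 + 1/62497 = -29498583/62497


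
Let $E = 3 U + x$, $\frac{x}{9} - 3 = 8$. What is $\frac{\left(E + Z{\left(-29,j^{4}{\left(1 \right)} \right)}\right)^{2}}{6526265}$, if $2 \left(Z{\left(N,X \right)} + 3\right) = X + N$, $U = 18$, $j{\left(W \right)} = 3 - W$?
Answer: $\frac{82369}{26105060} \approx 0.0031553$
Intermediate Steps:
$x = 99$ ($x = 27 + 9 \cdot 8 = 27 + 72 = 99$)
$E = 153$ ($E = 3 \cdot 18 + 99 = 54 + 99 = 153$)
$Z{\left(N,X \right)} = -3 + \frac{N}{2} + \frac{X}{2}$ ($Z{\left(N,X \right)} = -3 + \frac{X + N}{2} = -3 + \frac{N + X}{2} = -3 + \left(\frac{N}{2} + \frac{X}{2}\right) = -3 + \frac{N}{2} + \frac{X}{2}$)
$\frac{\left(E + Z{\left(-29,j^{4}{\left(1 \right)} \right)}\right)^{2}}{6526265} = \frac{\left(153 + \left(-3 + \frac{1}{2} \left(-29\right) + \frac{\left(3 - 1\right)^{4}}{2}\right)\right)^{2}}{6526265} = \left(153 - \left(\frac{35}{2} - \frac{\left(3 - 1\right)^{4}}{2}\right)\right)^{2} \cdot \frac{1}{6526265} = \left(153 - \left(\frac{35}{2} - 8\right)\right)^{2} \cdot \frac{1}{6526265} = \left(153 - \frac{19}{2}\right)^{2} \cdot \frac{1}{6526265} = \left(\frac{287}{2}\right)^{2} \cdot \frac{1}{6526265} = \frac{82369}{4} \cdot \frac{1}{6526265} = \frac{82369}{26105060}$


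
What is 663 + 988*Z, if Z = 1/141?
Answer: 94471/141 ≈ 670.01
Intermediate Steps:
Z = 1/141 ≈ 0.0070922
663 + 988*Z = 663 + 988*(1/141) = 663 + 988/141 = 94471/141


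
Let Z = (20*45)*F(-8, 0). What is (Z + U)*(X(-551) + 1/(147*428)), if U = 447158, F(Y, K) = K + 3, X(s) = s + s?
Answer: -15595099301399/31458 ≈ -4.9574e+8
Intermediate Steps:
X(s) = 2*s
F(Y, K) = 3 + K
Z = 2700 (Z = (20*45)*(3 + 0) = 900*3 = 2700)
(Z + U)*(X(-551) + 1/(147*428)) = (2700 + 447158)*(2*(-551) + 1/(147*428)) = 449858*(-1102 + 1/62916) = 449858*(-69333431/62916) = -15595099301399/31458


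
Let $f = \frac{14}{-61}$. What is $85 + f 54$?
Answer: $\frac{4429}{61} \approx 72.607$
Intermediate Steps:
$f = - \frac{14}{61}$ ($f = 14 \left(- \frac{1}{61}\right) = - \frac{14}{61} \approx -0.22951$)
$85 + f 54 = 85 - \frac{756}{61} = \frac{4429}{61}$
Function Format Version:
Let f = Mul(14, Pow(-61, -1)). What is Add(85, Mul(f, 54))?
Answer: Rational(4429, 61) ≈ 72.607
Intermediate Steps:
f = Rational(-14, 61) (f = Mul(14, Rational(-1, 61)) = Rational(-14, 61) ≈ -0.22951)
Add(85, Mul(f, 54)) = Add(85, Mul(Rational(-14, 61), 54)) = Add(85, Rational(-756, 61)) = Rational(4429, 61)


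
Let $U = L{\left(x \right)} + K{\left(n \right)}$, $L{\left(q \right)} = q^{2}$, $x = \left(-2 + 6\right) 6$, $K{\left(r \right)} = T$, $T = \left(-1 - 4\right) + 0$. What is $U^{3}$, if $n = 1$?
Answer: $186169411$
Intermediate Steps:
$T = -5$ ($T = -5 + 0 = -5$)
$K{\left(r \right)} = -5$
$x = 24$ ($x = 4 \cdot 6 = 24$)
$U = 571$ ($U = 24^{2} - 5 = 576 - 5 = 571$)
$U^{3} = 571^{3} = 186169411$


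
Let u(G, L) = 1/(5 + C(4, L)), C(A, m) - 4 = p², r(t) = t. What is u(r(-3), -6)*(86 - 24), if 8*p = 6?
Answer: 992/153 ≈ 6.4837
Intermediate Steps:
p = ¾ (p = (⅛)*6 = ¾ ≈ 0.75000)
C(A, m) = 73/16 (C(A, m) = 4 + (¾)² = 4 + 9/16 = 73/16)
u(G, L) = 16/153 (u(G, L) = 1/(5 + 73/16) = 1/(153/16) = 16/153)
u(r(-3), -6)*(86 - 24) = 16*(86 - 24)/153 = (16/153)*62 = 992/153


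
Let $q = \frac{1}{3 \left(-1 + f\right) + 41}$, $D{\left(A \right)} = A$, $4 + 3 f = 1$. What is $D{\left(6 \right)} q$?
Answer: $\frac{6}{35} \approx 0.17143$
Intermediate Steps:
$f = -1$ ($f = - \frac{4}{3} + \frac{1}{3} \cdot 1 = - \frac{4}{3} + \frac{1}{3} = -1$)
$q = \frac{1}{35}$ ($q = \frac{1}{3 \left(-1 - 1\right) + 41} = \frac{1}{3 \left(-2\right) + 41} = \frac{1}{-6 + 41} = \frac{1}{35} \approx 0.028571$)
$D{\left(6 \right)} q = 6 \cdot \frac{1}{35} = \frac{6}{35}$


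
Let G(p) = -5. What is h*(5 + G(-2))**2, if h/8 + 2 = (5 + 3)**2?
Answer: 0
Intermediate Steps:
h = 496 (h = -16 + 8*(5 + 3)**2 = -16 + 8*8**2 = -16 + 8*64 = -16 + 512 = 496)
h*(5 + G(-2))**2 = 496*(5 - 5)**2 = 496*0**2 = 496*0 = 0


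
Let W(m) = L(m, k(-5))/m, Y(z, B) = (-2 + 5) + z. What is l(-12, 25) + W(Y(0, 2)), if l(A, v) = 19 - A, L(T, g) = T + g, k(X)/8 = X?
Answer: 56/3 ≈ 18.667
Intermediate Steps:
k(X) = 8*X
Y(z, B) = 3 + z
W(m) = (-40 + m)/m (W(m) = (m + 8*(-5))/m = (m - 40)/m = (-40 + m)/m)
l(-12, 25) + W(Y(0, 2)) = (19 - 1*(-12)) + (-40 + (3 + 0))/(3 + 0) = (19 + 12) + (-40 + 3)/3 = 31 + (1/3)*(-37) = 31 - 37/3 = 56/3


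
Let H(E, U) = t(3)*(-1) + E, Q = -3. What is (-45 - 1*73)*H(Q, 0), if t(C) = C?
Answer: 708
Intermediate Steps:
H(E, U) = -3 + E (H(E, U) = 3*(-1) + E = -3 + E)
(-45 - 1*73)*H(Q, 0) = (-45 - 1*73)*(-3 - 3) = (-45 - 73)*(-6) = -118*(-6) = 708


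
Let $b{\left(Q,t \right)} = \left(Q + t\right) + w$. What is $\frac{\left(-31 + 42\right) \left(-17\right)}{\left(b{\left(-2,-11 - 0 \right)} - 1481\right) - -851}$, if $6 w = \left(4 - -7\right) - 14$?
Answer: $\frac{34}{117} \approx 0.2906$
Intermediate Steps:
$w = - \frac{1}{2}$ ($w = \frac{\left(4 - -7\right) - 14}{6} = \frac{\left(4 + \left(-1 + 8\right)\right) - 14}{6} = \frac{\left(4 + 7\right) - 14}{6} = \frac{11 - 14}{6} = \frac{1}{6} \left(-3\right) = - \frac{1}{2} \approx -0.5$)
$b{\left(Q,t \right)} = - \frac{1}{2} + Q + t$ ($b{\left(Q,t \right)} = \left(Q + t\right) - \frac{1}{2} = - \frac{1}{2} + Q + t$)
$\frac{\left(-31 + 42\right) \left(-17\right)}{\left(b{\left(-2,-11 - 0 \right)} - 1481\right) - -851} = \frac{\left(-31 + 42\right) \left(-17\right)}{\left(\left(- \frac{1}{2} - 2 - 11\right) - 1481\right) - -851} = \frac{11 \left(-17\right)}{\left(\left(- \frac{1}{2} - 2 + \left(-11 + 0\right)\right) - 1481\right) + 851} = - \frac{187}{\left(\left(- \frac{1}{2} - 2 - 11\right) - 1481\right) + 851} = - \frac{187}{\left(- \frac{27}{2} - 1481\right) + 851} = - \frac{187}{- \frac{2989}{2} + 851} = - \frac{187}{- \frac{1287}{2}} = \left(-187\right) \left(- \frac{2}{1287}\right) = \frac{34}{117}$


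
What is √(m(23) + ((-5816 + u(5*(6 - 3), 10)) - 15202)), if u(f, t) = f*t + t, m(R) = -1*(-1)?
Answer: I*√20857 ≈ 144.42*I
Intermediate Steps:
m(R) = 1
u(f, t) = t + f*t
√(m(23) + ((-5816 + u(5*(6 - 3), 10)) - 15202)) = √(1 + ((-5816 + 10*(1 + 5*(6 - 3))) - 15202)) = √(1 + ((-5816 + 10*(1 + 5*3)) - 15202)) = √(1 + ((-5816 + 10*(1 + 15)) - 15202)) = √(1 + ((-5816 + 10*16) - 15202)) = √(1 + ((-5816 + 160) - 15202)) = √(1 + (-5656 - 15202)) = √(1 - 20858) = √(-20857) = I*√20857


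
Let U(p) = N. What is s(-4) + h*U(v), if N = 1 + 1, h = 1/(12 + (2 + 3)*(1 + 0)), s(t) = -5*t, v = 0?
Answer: 342/17 ≈ 20.118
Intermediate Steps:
h = 1/17 (h = 1/(12 + 5*1) = 1/(12 + 5) = 1/17 ≈ 0.058824)
N = 2
U(p) = 2
s(-4) + h*U(v) = -5*(-4) + (1/17)*2 = 20 + 2/17 = 342/17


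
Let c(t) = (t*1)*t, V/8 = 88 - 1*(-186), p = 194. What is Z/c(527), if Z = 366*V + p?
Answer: 25886/8959 ≈ 2.8894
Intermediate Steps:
V = 2192 (V = 8*(88 - 1*(-186)) = 8*(88 + 186) = 8*274 = 2192)
Z = 802466 (Z = 366*2192 + 194 = 802272 + 194 = 802466)
c(t) = t² (c(t) = t*t = t²)
Z/c(527) = 802466/(527²) = 802466/277729 = 802466*(1/277729) = 25886/8959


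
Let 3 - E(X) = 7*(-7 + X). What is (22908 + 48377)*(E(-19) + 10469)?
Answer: 759470390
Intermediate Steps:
E(X) = 52 - 7*X (E(X) = 3 - 7*(-7 + X) = 3 - (-49 + 7*X) = 3 + (49 - 7*X) = 52 - 7*X)
(22908 + 48377)*(E(-19) + 10469) = (22908 + 48377)*((52 - 7*(-19)) + 10469) = 71285*((52 + 133) + 10469) = 71285*(185 + 10469) = 71285*10654 = 759470390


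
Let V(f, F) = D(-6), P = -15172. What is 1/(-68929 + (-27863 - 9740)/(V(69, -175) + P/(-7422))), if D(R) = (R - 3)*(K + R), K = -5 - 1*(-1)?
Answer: -341576/23684036837 ≈ -1.4422e-5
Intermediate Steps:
K = -4 (K = -5 + 1 = -4)
D(R) = (-4 + R)*(-3 + R) (D(R) = (R - 3)*(-4 + R) = (-3 + R)*(-4 + R) = (-4 + R)*(-3 + R))
V(f, F) = 90 (V(f, F) = 12 + (-6)² - 7*(-6) = 12 + 36 + 42 = 90)
1/(-68929 + (-27863 - 9740)/(V(69, -175) + P/(-7422))) = 1/(-68929 + (-27863 - 9740)/(90 - 15172/(-7422))) = 1/(-68929 - 37603/(90 - 15172*(-1/7422))) = 1/(-68929 - 37603/(90 + 7586/3711)) = 1/(-68929 - 37603/341576/3711) = 1/(-68929 - 37603*3711/341576) = 1/(-68929 - 139544733/341576) = 1/(-23684036837/341576) = -341576/23684036837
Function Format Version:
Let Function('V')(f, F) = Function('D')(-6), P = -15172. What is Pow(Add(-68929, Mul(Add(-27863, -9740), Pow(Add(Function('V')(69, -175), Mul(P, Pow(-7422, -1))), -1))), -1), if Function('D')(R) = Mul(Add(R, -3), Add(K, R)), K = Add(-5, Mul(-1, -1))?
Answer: Rational(-341576, 23684036837) ≈ -1.4422e-5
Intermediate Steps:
K = -4 (K = Add(-5, 1) = -4)
Function('D')(R) = Mul(Add(-4, R), Add(-3, R)) (Function('D')(R) = Mul(Add(R, -3), Add(-4, R)) = Mul(Add(-3, R), Add(-4, R)) = Mul(Add(-4, R), Add(-3, R)))
Function('V')(f, F) = 90 (Function('V')(f, F) = Add(12, Pow(-6, 2), Mul(-7, -6)) = Add(12, 36, 42) = 90)
Pow(Add(-68929, Mul(Add(-27863, -9740), Pow(Add(Function('V')(69, -175), Mul(P, Pow(-7422, -1))), -1))), -1) = Pow(Add(-68929, Mul(Add(-27863, -9740), Pow(Add(90, Mul(-15172, Pow(-7422, -1))), -1))), -1) = Pow(Add(-68929, Mul(-37603, Pow(Add(90, Mul(-15172, Rational(-1, 7422))), -1))), -1) = Pow(Add(-68929, Mul(-37603, Pow(Add(90, Rational(7586, 3711)), -1))), -1) = Pow(Add(-68929, Mul(-37603, Pow(Rational(341576, 3711), -1))), -1) = Pow(Add(-68929, Mul(-37603, Rational(3711, 341576))), -1) = Pow(Add(-68929, Rational(-139544733, 341576)), -1) = Pow(Rational(-23684036837, 341576), -1) = Rational(-341576, 23684036837)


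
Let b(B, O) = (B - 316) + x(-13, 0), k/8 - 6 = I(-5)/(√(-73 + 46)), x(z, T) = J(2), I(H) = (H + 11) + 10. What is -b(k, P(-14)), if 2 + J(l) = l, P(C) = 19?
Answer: 268 + 128*I*√3/9 ≈ 268.0 + 24.634*I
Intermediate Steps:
I(H) = 21 + H (I(H) = (11 + H) + 10 = 21 + H)
J(l) = -2 + l
x(z, T) = 0 (x(z, T) = -2 + 2 = 0)
k = 48 - 128*I*√3/9 (k = 48 + 8*((21 - 5)/(√(-73 + 46))) = 48 + 8*(16/(√(-27))) = 48 + 8*(16/((3*I*√3))) = 48 + 8*(16*(-I*√3/9)) = 48 + 8*(-16*I*√3/9) = 48 - 128*I*√3/9 ≈ 48.0 - 24.634*I)
b(B, O) = -316 + B (b(B, O) = (B - 316) + 0 = (-316 + B) + 0 = -316 + B)
-b(k, P(-14)) = -(-316 + (48 - 128*I*√3/9)) = -(-268 - 128*I*√3/9) = 268 + 128*I*√3/9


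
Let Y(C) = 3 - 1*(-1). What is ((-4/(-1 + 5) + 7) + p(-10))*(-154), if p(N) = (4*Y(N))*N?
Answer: 23716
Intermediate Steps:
Y(C) = 4 (Y(C) = 3 + 1 = 4)
p(N) = 16*N (p(N) = (4*4)*N = 16*N)
((-4/(-1 + 5) + 7) + p(-10))*(-154) = ((-4/(-1 + 5) + 7) + 16*(-10))*(-154) = ((-4/4 + 7) - 160)*(-154) = ((-4*¼ + 7) - 160)*(-154) = ((-1 + 7) - 160)*(-154) = (6 - 160)*(-154) = -154*(-154) = 23716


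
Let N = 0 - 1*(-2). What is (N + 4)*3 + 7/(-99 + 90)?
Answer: 155/9 ≈ 17.222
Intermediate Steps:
N = 2 (N = 0 + 2 = 2)
(N + 4)*3 + 7/(-99 + 90) = (2 + 4)*3 + 7/(-99 + 90) = 6*3 + 7/(-9) = 18 - ⅑*7 = 18 - 7/9 = 155/9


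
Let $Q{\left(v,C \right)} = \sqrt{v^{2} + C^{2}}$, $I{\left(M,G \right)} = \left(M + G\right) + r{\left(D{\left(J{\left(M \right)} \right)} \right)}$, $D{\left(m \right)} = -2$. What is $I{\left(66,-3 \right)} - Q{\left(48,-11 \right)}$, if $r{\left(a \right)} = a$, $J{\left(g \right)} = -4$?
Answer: $61 - 5 \sqrt{97} \approx 11.756$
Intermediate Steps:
$I{\left(M,G \right)} = -2 + G + M$ ($I{\left(M,G \right)} = \left(M + G\right) - 2 = \left(G + M\right) - 2 = -2 + G + M$)
$Q{\left(v,C \right)} = \sqrt{C^{2} + v^{2}}$
$I{\left(66,-3 \right)} - Q{\left(48,-11 \right)} = \left(-2 - 3 + 66\right) - \sqrt{\left(-11\right)^{2} + 48^{2}} = 61 - \sqrt{121 + 2304} = 61 - \sqrt{2425} = 61 - 5 \sqrt{97}$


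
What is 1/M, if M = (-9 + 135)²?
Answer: 1/15876 ≈ 6.2988e-5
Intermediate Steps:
M = 15876 (M = 126² = 15876)
1/M = 1/15876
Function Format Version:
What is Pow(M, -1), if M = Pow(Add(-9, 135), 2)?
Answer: Rational(1, 15876) ≈ 6.2988e-5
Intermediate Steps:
M = 15876 (M = Pow(126, 2) = 15876)
Pow(M, -1) = Pow(15876, -1) = Rational(1, 15876)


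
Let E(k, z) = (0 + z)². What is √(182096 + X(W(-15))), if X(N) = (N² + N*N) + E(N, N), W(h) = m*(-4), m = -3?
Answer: 16*√713 ≈ 427.23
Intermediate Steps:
E(k, z) = z²
W(h) = 12 (W(h) = -3*(-4) = 12)
X(N) = 3*N² (X(N) = (N² + N*N) + N² = (N² + N²) + N² = 2*N² + N² = 3*N²)
√(182096 + X(W(-15))) = √(182096 + 3*12²) = √(182096 + 3*144) = √(182096 + 432) = √182528 = 16*√713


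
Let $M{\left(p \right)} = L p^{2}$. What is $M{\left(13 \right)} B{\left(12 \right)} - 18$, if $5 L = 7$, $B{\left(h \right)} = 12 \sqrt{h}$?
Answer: $-18 + \frac{28392 \sqrt{3}}{5} \approx 9817.3$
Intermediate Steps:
$L = \frac{7}{5}$ ($L = \frac{1}{5} \cdot 7 = \frac{7}{5} \approx 1.4$)
$M{\left(p \right)} = \frac{7 p^{2}}{5}$
$M{\left(13 \right)} B{\left(12 \right)} - 18 = \frac{7 \cdot 13^{2}}{5} \cdot 12 \sqrt{12} - 18 = \frac{7}{5} \cdot 169 \cdot 12 \cdot 2 \sqrt{3} - 18 = \frac{1183 \cdot 24 \sqrt{3}}{5} - 18 = \frac{28392 \sqrt{3}}{5} - 18 = -18 + \frac{28392 \sqrt{3}}{5}$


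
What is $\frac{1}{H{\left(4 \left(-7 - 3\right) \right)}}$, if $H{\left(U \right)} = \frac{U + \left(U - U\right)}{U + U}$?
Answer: $2$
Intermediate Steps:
$H{\left(U \right)} = \frac{1}{2}$ ($H{\left(U \right)} = \frac{U + 0}{2 U} = U \frac{1}{2 U} = \frac{1}{2}$)
$\frac{1}{H{\left(4 \left(-7 - 3\right) \right)}} = \frac{1}{\frac{1}{2}} = 2$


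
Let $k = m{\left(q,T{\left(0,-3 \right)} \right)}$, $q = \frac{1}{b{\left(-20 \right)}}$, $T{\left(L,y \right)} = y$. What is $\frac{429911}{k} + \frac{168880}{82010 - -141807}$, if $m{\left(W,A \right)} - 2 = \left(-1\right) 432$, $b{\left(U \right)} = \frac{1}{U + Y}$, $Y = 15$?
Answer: $- \frac{96148771887}{96241310} \approx -999.04$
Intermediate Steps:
$b{\left(U \right)} = \frac{1}{15 + U}$ ($b{\left(U \right)} = \frac{1}{U + 15} = \frac{1}{15 + U}$)
$q = -5$ ($q = \frac{1}{\frac{1}{15 - 20}} = \frac{1}{\frac{1}{-5}} = \frac{1}{- \frac{1}{5}} = -5$)
$m{\left(W,A \right)} = -430$ ($m{\left(W,A \right)} = 2 - 432 = -430$)
$k = -430$
$\frac{429911}{k} + \frac{168880}{82010 - -141807} = \frac{429911}{-430} + \frac{168880}{82010 - -141807} = 429911 \left(- \frac{1}{430}\right) + \frac{168880}{82010 + 141807} = - \frac{429911}{430} + \frac{168880}{223817} = - \frac{96148771887}{96241310}$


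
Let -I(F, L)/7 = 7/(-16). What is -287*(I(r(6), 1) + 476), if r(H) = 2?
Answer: -2199855/16 ≈ -1.3749e+5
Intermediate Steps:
I(F, L) = 49/16 (I(F, L) = -49/(-16) = -49*(-1)/16 = -7*(-7/16) = 49/16)
-287*(I(r(6), 1) + 476) = -287*(49/16 + 476) = -287*7665/16 = -2199855/16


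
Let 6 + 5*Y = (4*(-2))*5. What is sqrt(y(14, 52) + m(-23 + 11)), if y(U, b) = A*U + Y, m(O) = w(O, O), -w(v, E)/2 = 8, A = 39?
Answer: 2*sqrt(3255)/5 ≈ 22.821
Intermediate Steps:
w(v, E) = -16 (w(v, E) = -2*8 = -16)
Y = -46/5 (Y = -6/5 + ((4*(-2))*5)/5 = -6/5 + (-8*5)/5 = -6/5 + (1/5)*(-40) = -6/5 - 8 = -46/5 ≈ -9.2000)
m(O) = -16
y(U, b) = -46/5 + 39*U (y(U, b) = 39*U - 46/5 = -46/5 + 39*U)
sqrt(y(14, 52) + m(-23 + 11)) = sqrt((-46/5 + 39*14) - 16) = sqrt((-46/5 + 546) - 16) = sqrt(2684/5 - 16) = sqrt(2604/5) = 2*sqrt(3255)/5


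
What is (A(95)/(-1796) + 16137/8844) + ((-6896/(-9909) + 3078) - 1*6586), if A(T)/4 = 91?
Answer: -4180069437575/1192369788 ≈ -3505.7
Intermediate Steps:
A(T) = 364 (A(T) = 4*91 = 364)
(A(95)/(-1796) + 16137/8844) + ((-6896/(-9909) + 3078) - 1*6586) = (364/(-1796) + 16137/8844) + ((-6896/(-9909) + 3078) - 1*6586) = (364*(-1/1796) + 16137*(1/8844)) + ((-6896*(-1/9909) + 3078) - 6586) = (-91/449 + 489/268) + ((6896/9909 + 3078) - 6586) = 195173/120332 + (30506798/9909 - 6586) = 195173/120332 - 34753876/9909 = -4180069437575/1192369788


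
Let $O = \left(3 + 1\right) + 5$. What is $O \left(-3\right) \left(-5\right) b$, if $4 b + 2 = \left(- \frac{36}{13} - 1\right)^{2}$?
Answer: $\frac{278505}{676} \approx 411.99$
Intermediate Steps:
$b = \frac{2063}{676}$ ($b = - \frac{1}{2} + \frac{\left(- \frac{36}{13} - 1\right)^{2}}{4} = - \frac{1}{2} + \frac{\left(- \frac{49}{13}\right)^{2}}{4} = - \frac{1}{2} + \frac{1}{4} \cdot \frac{2401}{169} = - \frac{1}{2} + \frac{2401}{676} = \frac{2063}{676} \approx 3.0518$)
$O = 9$ ($O = 4 + 5 = 9$)
$O \left(-3\right) \left(-5\right) b = 9 \left(-3\right) \left(-5\right) \frac{2063}{676} = \left(-27\right) \left(-5\right) \frac{2063}{676} = 135 \cdot \frac{2063}{676} = \frac{278505}{676}$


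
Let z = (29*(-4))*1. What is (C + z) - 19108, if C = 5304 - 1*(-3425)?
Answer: -10495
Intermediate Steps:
C = 8729 (C = 5304 + 3425 = 8729)
z = -116 (z = -116*1 = -116)
(C + z) - 19108 = (8729 - 116) - 19108 = 8613 - 19108 = -10495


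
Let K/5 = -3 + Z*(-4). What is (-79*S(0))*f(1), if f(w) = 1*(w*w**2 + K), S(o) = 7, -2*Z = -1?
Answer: 13272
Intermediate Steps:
Z = 1/2 (Z = -1/2*(-1) = 1/2 ≈ 0.50000)
K = -25 (K = 5*(-3 + (1/2)*(-4)) = 5*(-3 - 2) = 5*(-5) = -25)
f(w) = -25 + w**3 (f(w) = 1*(w*w**2 - 25) = 1*(w**3 - 25) = 1*(-25 + w**3) = -25 + w**3)
(-79*S(0))*f(1) = (-79*7)*(-25 + 1**3) = -553*(-25 + 1) = -553*(-24) = 13272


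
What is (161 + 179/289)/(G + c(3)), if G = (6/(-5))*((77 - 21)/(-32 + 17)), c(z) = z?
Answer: 1167700/54043 ≈ 21.607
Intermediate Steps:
G = 112/25 (G = (6*(-⅕))*(56/(-15)) = -336*(-1)/(5*15) = -6/5*(-56/15) = 112/25 ≈ 4.4800)
(161 + 179/289)/(G + c(3)) = (161 + 179/289)/(112/25 + 3) = (161 + 179*(1/289))/(187/25) = (161 + 179/289)*(25/187) = (46708/289)*(25/187) = 1167700/54043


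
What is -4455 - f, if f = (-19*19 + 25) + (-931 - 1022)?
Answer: -2166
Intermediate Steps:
f = -2289 (f = (-361 + 25) - 1953 = -336 - 1953 = -2289)
-4455 - f = -4455 - 1*(-2289) = -4455 + 2289 = -2166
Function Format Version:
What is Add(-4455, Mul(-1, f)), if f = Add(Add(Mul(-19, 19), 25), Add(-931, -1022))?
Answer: -2166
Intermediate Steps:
f = -2289 (f = Add(Add(-361, 25), -1953) = Add(-336, -1953) = -2289)
Add(-4455, Mul(-1, f)) = Add(-4455, Mul(-1, -2289)) = Add(-4455, 2289) = -2166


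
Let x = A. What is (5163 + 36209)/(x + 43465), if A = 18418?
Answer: 41372/61883 ≈ 0.66855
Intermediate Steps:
x = 18418
(5163 + 36209)/(x + 43465) = (5163 + 36209)/(18418 + 43465) = 41372/61883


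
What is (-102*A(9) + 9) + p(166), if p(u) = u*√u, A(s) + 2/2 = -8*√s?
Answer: 2559 + 166*√166 ≈ 4697.8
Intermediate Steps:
A(s) = -1 - 8*√s
p(u) = u^(3/2)
(-102*A(9) + 9) + p(166) = (-102*(-1 - 8*√9) + 9) + 166^(3/2) = (-102*(-1 - 8*3) + 9) + 166*√166 = (-102*(-1 - 24) + 9) + 166*√166 = (-102*(-25) + 9) + 166*√166 = (2550 + 9) + 166*√166 = 2559 + 166*√166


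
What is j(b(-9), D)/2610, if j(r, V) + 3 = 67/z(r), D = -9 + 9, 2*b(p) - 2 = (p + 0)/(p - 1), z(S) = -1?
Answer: -7/261 ≈ -0.026820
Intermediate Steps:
b(p) = 1 + p/(2*(-1 + p)) (b(p) = 1 + ((p + 0)/(p - 1))/2 = 1 + (p/(-1 + p))/2 = 1 + p/(2*(-1 + p)))
D = 0
j(r, V) = -70 (j(r, V) = -3 + 67/(-1) = -3 + 67*(-1) = -3 - 67 = -70)
j(b(-9), D)/2610 = -70/2610 = -70*1/2610 = -7/261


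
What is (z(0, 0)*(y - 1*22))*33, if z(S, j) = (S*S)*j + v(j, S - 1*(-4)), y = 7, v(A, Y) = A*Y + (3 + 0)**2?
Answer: -4455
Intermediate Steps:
v(A, Y) = 9 + A*Y (v(A, Y) = A*Y + 3**2 = A*Y + 9 = 9 + A*Y)
z(S, j) = 9 + j*S**2 + j*(4 + S) (z(S, j) = (S*S)*j + (9 + j*(S - 1*(-4))) = S**2*j + (9 + j*(S + 4)) = j*S**2 + (9 + j*(4 + S)) = 9 + j*S**2 + j*(4 + S))
(z(0, 0)*(y - 1*22))*33 = ((9 + 0*0**2 + 0*(4 + 0))*(7 - 1*22))*33 = ((9 + 0*0 + 0*4)*(7 - 22))*33 = ((9 + 0 + 0)*(-15))*33 = (9*(-15))*33 = -135*33 = -4455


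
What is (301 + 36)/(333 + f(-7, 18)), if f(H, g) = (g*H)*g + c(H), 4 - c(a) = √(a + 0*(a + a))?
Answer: -650747/3728768 + 337*I*√7/3728768 ≈ -0.17452 + 0.00023912*I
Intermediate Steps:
c(a) = 4 - √a (c(a) = 4 - √(a + 0*(a + a)) = 4 - √(a + 0*(2*a)) = 4 - √(a + 0) = 4 - √a)
f(H, g) = 4 - √H + H*g² (f(H, g) = (g*H)*g + (4 - √H) = (H*g)*g + (4 - √H) = H*g² + (4 - √H) = 4 - √H + H*g²)
(301 + 36)/(333 + f(-7, 18)) = (301 + 36)/(333 + (4 - √(-7) - 7*18²)) = 337/(333 + (4 - I*√7 - 7*324)) = 337/(333 + (4 - I*√7 - 2268)) = 337/(333 + (-2264 - I*√7)) = 337/(-1931 - I*√7)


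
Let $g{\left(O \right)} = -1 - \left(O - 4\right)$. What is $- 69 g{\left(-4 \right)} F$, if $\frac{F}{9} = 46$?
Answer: $-199962$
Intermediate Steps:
$F = 414$ ($F = 9 \cdot 46 = 414$)
$g{\left(O \right)} = 3 - O$ ($g{\left(O \right)} = -1 - \left(O - 4\right) = -1 - \left(-4 + O\right) = 3 - O$)
$- 69 g{\left(-4 \right)} F = - 69 \left(3 - -4\right) 414 = - 69 \left(3 + 4\right) 414 = \left(-69\right) 7 \cdot 414 = \left(-483\right) 414 = -199962$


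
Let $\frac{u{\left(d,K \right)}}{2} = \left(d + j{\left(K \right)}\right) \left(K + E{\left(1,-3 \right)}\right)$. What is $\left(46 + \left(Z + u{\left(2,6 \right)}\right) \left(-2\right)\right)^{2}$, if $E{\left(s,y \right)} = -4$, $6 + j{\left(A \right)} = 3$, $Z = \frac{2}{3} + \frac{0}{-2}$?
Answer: $\frac{24964}{9} \approx 2773.8$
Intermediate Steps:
$Z = \frac{2}{3}$ ($Z = 2 \cdot \frac{1}{3} + 0 \left(- \frac{1}{2}\right) = \frac{2}{3} + 0 = \frac{2}{3} \approx 0.66667$)
$j{\left(A \right)} = -3$ ($j{\left(A \right)} = -6 + 3 = -3$)
$u{\left(d,K \right)} = 2 \left(-4 + K\right) \left(-3 + d\right)$ ($u{\left(d,K \right)} = 2 \left(d - 3\right) \left(K - 4\right) = 2 \left(-3 + d\right) \left(-4 + K\right) = 2 \left(-4 + K\right) \left(-3 + d\right)$)
$\left(46 + \left(Z + u{\left(2,6 \right)}\right) \left(-2\right)\right)^{2} = \left(46 + \left(\frac{2}{3} + \left(24 - 16 - 36 + 2 \cdot 6 \cdot 2\right)\right) \left(-2\right)\right)^{2} = \left(46 + \left(\frac{2}{3} + \left(24 - 16 - 36 + 24\right)\right) \left(-2\right)\right)^{2} = \left(46 + \left(\frac{2}{3} - 4\right) \left(-2\right)\right)^{2} = \left(46 - - \frac{20}{3}\right)^{2} = \left(46 + \frac{20}{3}\right)^{2} = \left(\frac{158}{3}\right)^{2} = \frac{24964}{9}$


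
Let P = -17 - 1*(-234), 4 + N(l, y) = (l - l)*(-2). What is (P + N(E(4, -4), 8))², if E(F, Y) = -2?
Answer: 45369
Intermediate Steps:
N(l, y) = -4 (N(l, y) = -4 + (l - l)*(-2) = -4 + 0*(-2) = -4 + 0 = -4)
P = 217 (P = -17 + 234 = 217)
(P + N(E(4, -4), 8))² = (217 - 4)² = 213² = 45369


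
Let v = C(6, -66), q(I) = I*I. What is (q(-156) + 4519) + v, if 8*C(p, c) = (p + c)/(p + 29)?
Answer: 403967/14 ≈ 28855.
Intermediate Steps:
C(p, c) = (c + p)/(8*(29 + p)) (C(p, c) = ((p + c)/(p + 29))/8 = ((c + p)/(29 + p))/8 = (c + p)/(8*(29 + p)))
q(I) = I²
v = -3/14 (v = (-66 + 6)/(8*(29 + 6)) = (⅛)*(-60)/35 = (⅛)*(1/35)*(-60) = -3/14 ≈ -0.21429)
(q(-156) + 4519) + v = ((-156)² + 4519) - 3/14 = (24336 + 4519) - 3/14 = 28855 - 3/14 = 403967/14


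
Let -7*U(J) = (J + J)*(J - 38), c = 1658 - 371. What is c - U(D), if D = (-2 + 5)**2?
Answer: 8487/7 ≈ 1212.4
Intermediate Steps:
D = 9 (D = 3**2 = 9)
c = 1287
U(J) = -2*J*(-38 + J)/7 (U(J) = -(J + J)*(J - 38)/7 = -2*J*(-38 + J)/7)
c - U(D) = 1287 - 2*9*(38 - 1*9)/7 = 1287 - 2*9*(38 - 9)/7 = 1287 - 2*9*29/7 = 1287 - 1*522/7 = 1287 - 522/7 = 8487/7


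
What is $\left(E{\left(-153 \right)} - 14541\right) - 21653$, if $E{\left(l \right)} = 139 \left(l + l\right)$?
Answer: $-78728$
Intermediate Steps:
$E{\left(l \right)} = 278 l$ ($E{\left(l \right)} = 139 \cdot 2 l = 278 l$)
$\left(E{\left(-153 \right)} - 14541\right) - 21653 = \left(278 \left(-153\right) - 14541\right) - 21653 = \left(-42534 - 14541\right) - 21653 = -57075 - 21653 = -78728$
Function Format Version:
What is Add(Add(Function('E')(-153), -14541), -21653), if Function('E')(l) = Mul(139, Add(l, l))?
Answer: -78728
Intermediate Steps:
Function('E')(l) = Mul(278, l) (Function('E')(l) = Mul(139, Mul(2, l)) = Mul(278, l))
Add(Add(Function('E')(-153), -14541), -21653) = Add(Add(Mul(278, -153), -14541), -21653) = Add(Add(-42534, -14541), -21653) = Add(-57075, -21653) = -78728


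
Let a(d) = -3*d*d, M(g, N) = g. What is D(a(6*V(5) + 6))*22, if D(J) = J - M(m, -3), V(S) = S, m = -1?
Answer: -85514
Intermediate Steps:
a(d) = -3*d**2
D(J) = 1 + J (D(J) = J - 1*(-1) = J + 1 = 1 + J)
D(a(6*V(5) + 6))*22 = (1 - 3*(6*5 + 6)**2)*22 = (1 - 3*(30 + 6)**2)*22 = (1 - 3*36**2)*22 = (1 - 3*1296)*22 = (1 - 3888)*22 = -3887*22 = -85514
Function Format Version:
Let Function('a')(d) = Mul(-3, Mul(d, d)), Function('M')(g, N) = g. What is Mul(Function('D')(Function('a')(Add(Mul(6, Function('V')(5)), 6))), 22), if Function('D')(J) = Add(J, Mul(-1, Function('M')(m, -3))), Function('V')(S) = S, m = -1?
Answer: -85514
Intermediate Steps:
Function('a')(d) = Mul(-3, Pow(d, 2))
Function('D')(J) = Add(1, J) (Function('D')(J) = Add(J, Mul(-1, -1)) = Add(J, 1) = Add(1, J))
Mul(Function('D')(Function('a')(Add(Mul(6, Function('V')(5)), 6))), 22) = Mul(Add(1, Mul(-3, Pow(Add(Mul(6, 5), 6), 2))), 22) = Mul(Add(1, Mul(-3, Pow(Add(30, 6), 2))), 22) = Mul(Add(1, Mul(-3, Pow(36, 2))), 22) = Mul(Add(1, Mul(-3, 1296)), 22) = Mul(Add(1, -3888), 22) = Mul(-3887, 22) = -85514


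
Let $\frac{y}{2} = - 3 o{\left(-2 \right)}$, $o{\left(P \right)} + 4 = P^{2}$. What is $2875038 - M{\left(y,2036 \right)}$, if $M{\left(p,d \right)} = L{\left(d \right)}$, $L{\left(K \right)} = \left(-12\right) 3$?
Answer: $2875074$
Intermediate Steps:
$L{\left(K \right)} = -36$
$o{\left(P \right)} = -4 + P^{2}$
$y = 0$ ($y = 2 \left(- 3 \left(-4 + \left(-2\right)^{2}\right)\right) = 2 \left(- 3 \left(-4 + 4\right)\right) = 2 \left(\left(-3\right) 0\right) = 2 \cdot 0 = 0$)
$M{\left(p,d \right)} = -36$
$2875038 - M{\left(y,2036 \right)} = 2875038 - -36 = 2875038 + 36 = 2875074$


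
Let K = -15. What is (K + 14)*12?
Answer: -12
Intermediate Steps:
(K + 14)*12 = (-15 + 14)*12 = -1*12 = -12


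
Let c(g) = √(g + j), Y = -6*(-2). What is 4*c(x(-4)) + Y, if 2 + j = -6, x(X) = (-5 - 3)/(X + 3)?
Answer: 12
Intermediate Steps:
Y = 12
x(X) = -8/(3 + X)
j = -8 (j = -2 - 6 = -8)
c(g) = √(-8 + g) (c(g) = √(g - 8) = √(-8 + g))
4*c(x(-4)) + Y = 4*√(-8 - 8/(3 - 4)) + 12 = 4*√(-8 - 8/(-1)) + 12 = 4*√(-8 - 8*(-1)) + 12 = 4*√(-8 + 8) + 12 = 4*√0 + 12 = 4*0 + 12 = 0 + 12 = 12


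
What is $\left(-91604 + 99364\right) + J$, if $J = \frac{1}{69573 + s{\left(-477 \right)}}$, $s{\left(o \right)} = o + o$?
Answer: $\frac{532483441}{68619} \approx 7760.0$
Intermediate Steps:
$s{\left(o \right)} = 2 o$
$J = \frac{1}{68619}$ ($J = \frac{1}{69573 + 2 \left(-477\right)} = \frac{1}{69573 - 954} = \frac{1}{68619} \approx 1.4573 \cdot 10^{-5}$)
$\left(-91604 + 99364\right) + J = \left(-91604 + 99364\right) + \frac{1}{68619} = 7760 + \frac{1}{68619} = \frac{532483441}{68619}$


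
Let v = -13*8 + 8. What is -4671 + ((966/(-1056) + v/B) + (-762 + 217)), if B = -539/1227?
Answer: -43106001/8624 ≈ -4998.4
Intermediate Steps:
v = -96 (v = -104 + 8 = -96)
B = -539/1227 (B = -539*1/1227 = -539/1227 ≈ -0.43928)
-4671 + ((966/(-1056) + v/B) + (-762 + 217)) = -4671 + ((966/(-1056) - 96/(-539/1227)) + (-762 + 217)) = -4671 + ((966*(-1/1056) - 96*(-1227/539)) - 545) = -4671 + ((-161/176 + 117792/539) - 545) = -4671 + (1876783/8624 - 545) = -4671 - 2823297/8624 = -43106001/8624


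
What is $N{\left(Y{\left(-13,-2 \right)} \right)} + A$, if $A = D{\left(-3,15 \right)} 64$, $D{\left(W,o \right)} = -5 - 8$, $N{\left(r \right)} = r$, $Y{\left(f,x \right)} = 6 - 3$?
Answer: $-829$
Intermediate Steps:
$Y{\left(f,x \right)} = 3$ ($Y{\left(f,x \right)} = 6 - 3 = 3$)
$D{\left(W,o \right)} = -13$ ($D{\left(W,o \right)} = -5 - 8 = -13$)
$A = -832$ ($A = \left(-13\right) 64 = -832$)
$N{\left(Y{\left(-13,-2 \right)} \right)} + A = 3 - 832 = -829$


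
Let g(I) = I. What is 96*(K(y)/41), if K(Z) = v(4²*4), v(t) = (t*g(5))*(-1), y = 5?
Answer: -30720/41 ≈ -749.27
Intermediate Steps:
v(t) = -5*t (v(t) = (t*5)*(-1) = (5*t)*(-1) = -5*t)
K(Z) = -320 (K(Z) = -5*4²*4 = -80*4 = -5*64 = -320)
96*(K(y)/41) = 96*(-320/41) = -30720/41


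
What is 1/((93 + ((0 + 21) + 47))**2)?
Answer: 1/25921 ≈ 3.8579e-5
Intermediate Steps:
1/((93 + ((0 + 21) + 47))**2) = 1/((93 + (21 + 47))**2) = 1/((93 + 68)**2) = 1/(161**2) = 1/25921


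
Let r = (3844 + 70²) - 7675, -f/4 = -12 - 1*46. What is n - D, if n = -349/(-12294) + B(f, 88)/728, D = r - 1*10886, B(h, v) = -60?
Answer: 5491373786/559377 ≈ 9816.9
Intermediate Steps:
f = 232 (f = -4*(-12 - 1*46) = -4*(-12 - 46) = -4*(-58) = 232)
r = 1069 (r = (3844 + 4900) - 7675 = 8744 - 7675 = 1069)
D = -9817 (D = 1069 - 1*10886 = 1069 - 10886 = -9817)
n = -30223/559377 (n = -349/(-12294) - 60/728 = -349*(-1/12294) - 60*1/728 = 349/12294 - 15/182 = -30223/559377 ≈ -0.054030)
n - D = -30223/559377 - 1*(-9817) = -30223/559377 + 9817 = 5491373786/559377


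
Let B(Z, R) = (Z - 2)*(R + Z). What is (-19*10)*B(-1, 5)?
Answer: 2280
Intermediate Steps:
B(Z, R) = (-2 + Z)*(R + Z)
(-19*10)*B(-1, 5) = (-19*10)*((-1)**2 - 2*5 - 2*(-1) + 5*(-1)) = -190*(1 - 10 + 2 - 5) = -190*(-12) = 2280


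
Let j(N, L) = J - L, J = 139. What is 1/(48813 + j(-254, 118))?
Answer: 1/48834 ≈ 2.0478e-5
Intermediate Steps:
j(N, L) = 139 - L
1/(48813 + j(-254, 118)) = 1/(48813 + (139 - 1*118)) = 1/(48813 + (139 - 118)) = 1/(48813 + 21) = 1/48834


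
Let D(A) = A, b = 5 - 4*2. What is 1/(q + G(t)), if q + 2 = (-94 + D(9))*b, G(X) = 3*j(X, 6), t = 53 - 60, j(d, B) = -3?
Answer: 1/244 ≈ 0.0040984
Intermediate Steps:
b = -3 (b = 5 - 8 = -3)
t = -7
G(X) = -9 (G(X) = 3*(-3) = -9)
q = 253 (q = -2 + (-94 + 9)*(-3) = -2 - 85*(-3) = -2 + 255 = 253)
1/(q + G(t)) = 1/(253 - 9) = 1/244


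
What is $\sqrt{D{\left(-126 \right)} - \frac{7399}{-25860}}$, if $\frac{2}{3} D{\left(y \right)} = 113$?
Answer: $\frac{\sqrt{28385675085}}{12930} \approx 13.03$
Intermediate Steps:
$D{\left(y \right)} = \frac{339}{2}$ ($D{\left(y \right)} = \frac{3}{2} \cdot 113 = \frac{339}{2}$)
$\sqrt{D{\left(-126 \right)} - \frac{7399}{-25860}} = \sqrt{\frac{339}{2} - \frac{7399}{-25860}} = \sqrt{\frac{339}{2} - - \frac{7399}{25860}} = \sqrt{\frac{339}{2} + \frac{7399}{25860}} = \sqrt{\frac{4390669}{25860}} = \frac{\sqrt{28385675085}}{12930}$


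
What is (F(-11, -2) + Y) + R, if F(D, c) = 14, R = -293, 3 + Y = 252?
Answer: -30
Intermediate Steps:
Y = 249 (Y = -3 + 252 = 249)
(F(-11, -2) + Y) + R = (14 + 249) - 293 = 263 - 293 = -30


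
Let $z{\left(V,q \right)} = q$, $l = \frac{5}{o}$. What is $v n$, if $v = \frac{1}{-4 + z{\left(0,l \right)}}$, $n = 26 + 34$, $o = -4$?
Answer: $- \frac{80}{7} \approx -11.429$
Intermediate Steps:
$l = - \frac{5}{4}$ ($l = \frac{5}{-4} = 5 \left(- \frac{1}{4}\right) = - \frac{5}{4} \approx -1.25$)
$n = 60$
$v = - \frac{4}{21}$ ($v = \frac{1}{-4 - \frac{5}{4}} = \frac{1}{- \frac{21}{4}} = - \frac{4}{21} \approx -0.19048$)
$v n = \left(- \frac{4}{21}\right) 60 = - \frac{80}{7}$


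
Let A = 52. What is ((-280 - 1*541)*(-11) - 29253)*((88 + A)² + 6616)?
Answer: -530139952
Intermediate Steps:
((-280 - 1*541)*(-11) - 29253)*((88 + A)² + 6616) = ((-280 - 1*541)*(-11) - 29253)*((88 + 52)² + 6616) = ((-280 - 541)*(-11) - 29253)*(140² + 6616) = (-821*(-11) - 29253)*(19600 + 6616) = (9031 - 29253)*26216 = -20222*26216 = -530139952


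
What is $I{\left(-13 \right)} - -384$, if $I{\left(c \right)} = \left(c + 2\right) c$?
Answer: $527$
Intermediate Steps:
$I{\left(c \right)} = c \left(2 + c\right)$ ($I{\left(c \right)} = \left(2 + c\right) c = c \left(2 + c\right)$)
$I{\left(-13 \right)} - -384 = - 13 \left(2 - 13\right) - -384 = \left(-13\right) \left(-11\right) + 384 = 143 + 384 = 527$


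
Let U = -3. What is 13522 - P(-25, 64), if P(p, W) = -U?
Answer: 13519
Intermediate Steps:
P(p, W) = 3 (P(p, W) = -1*(-3) = 3)
13522 - P(-25, 64) = 13522 - 1*3 = 13522 - 3 = 13519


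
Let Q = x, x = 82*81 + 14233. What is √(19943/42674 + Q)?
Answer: √38015693059082/42674 ≈ 144.48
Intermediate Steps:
x = 20875 (x = 6642 + 14233 = 20875)
Q = 20875
√(19943/42674 + Q) = √(19943/42674 + 20875) = √(890839693/42674) = √38015693059082/42674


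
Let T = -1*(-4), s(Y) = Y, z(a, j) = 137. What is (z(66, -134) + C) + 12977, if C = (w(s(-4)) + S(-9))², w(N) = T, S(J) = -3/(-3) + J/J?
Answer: 13150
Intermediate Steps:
S(J) = 2 (S(J) = -3*(-⅓) + 1 = 1 + 1 = 2)
T = 4
w(N) = 4
C = 36 (C = (4 + 2)² = 6² = 36)
(z(66, -134) + C) + 12977 = (137 + 36) + 12977 = 173 + 12977 = 13150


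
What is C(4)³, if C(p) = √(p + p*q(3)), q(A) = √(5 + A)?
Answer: 8*(1 + 2*√2)^(3/2) ≈ 59.927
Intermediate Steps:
C(p) = √(p + 2*p*√2) (C(p) = √(p + p*√(5 + 3)) = √(p + p*√8) = √(p + p*(2*√2)) = √(p + 2*p*√2))
C(4)³ = (√4*√(1 + 2*√2))³ = (2*√(1 + 2*√2))³ = 8*(1 + 2*√2)^(3/2)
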